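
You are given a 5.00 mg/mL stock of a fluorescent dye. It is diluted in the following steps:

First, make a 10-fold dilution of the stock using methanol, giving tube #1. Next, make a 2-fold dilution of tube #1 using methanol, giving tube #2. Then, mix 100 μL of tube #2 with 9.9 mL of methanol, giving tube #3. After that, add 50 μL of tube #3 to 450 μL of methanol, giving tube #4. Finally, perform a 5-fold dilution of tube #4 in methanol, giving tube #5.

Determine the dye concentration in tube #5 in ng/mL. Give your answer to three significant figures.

50.0 ng/mL

Step 1: 10-fold → factor 10
Step 2: 2-fold → factor 2
Step 3: 100 μL + 9.9 mL = 10000 μL total → factor 10000/100 = 100
Step 4: 50 μL + 450 μL = 500 μL total → factor 500/50 = 10
Step 5: 5-fold → factor 5
Overall dilution factor = 10 × 2 × 100 × 10 × 5 = 1 × 10^5
Final = 5.00 mg/mL / 1 × 10^5 = 5.000 × 10^-5 mg/mL = 50.0 ng/mL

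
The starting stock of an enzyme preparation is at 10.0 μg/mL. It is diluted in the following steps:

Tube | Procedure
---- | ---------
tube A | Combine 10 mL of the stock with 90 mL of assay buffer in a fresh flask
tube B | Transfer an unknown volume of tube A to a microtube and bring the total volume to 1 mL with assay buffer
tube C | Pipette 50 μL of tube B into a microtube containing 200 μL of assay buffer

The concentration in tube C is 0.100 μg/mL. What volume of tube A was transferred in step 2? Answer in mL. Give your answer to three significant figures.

0.500 mL

Step 1: 10 mL + 90 mL = 100 mL total → factor 100/10 = 10
Step 2: v brought to 1 mL → factor = 1 mL/v
Step 3: 50 μL + 200 μL = 250 μL total → factor 250/50 = 5
Product of known-step factors = 50
Overall factor = 10.0 μg/mL / (0.100 μg/mL) = 100
Step-2 factor = 100 / 50 = 2
v = 1 mL / 2 = 0.500 mL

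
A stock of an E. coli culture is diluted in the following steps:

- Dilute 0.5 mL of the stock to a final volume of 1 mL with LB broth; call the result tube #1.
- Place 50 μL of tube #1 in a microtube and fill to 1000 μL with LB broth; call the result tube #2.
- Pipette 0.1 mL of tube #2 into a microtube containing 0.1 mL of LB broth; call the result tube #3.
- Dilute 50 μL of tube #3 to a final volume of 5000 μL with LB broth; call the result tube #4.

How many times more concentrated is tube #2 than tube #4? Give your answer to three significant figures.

Step 1: 0.5 mL brought to 1 mL → factor 1/0.5 = 2
Step 2: 50 μL brought to 1000 μL → factor 1000/50 = 20
Step 3: 0.1 mL + 0.1 mL = 0.2 mL total → factor 0.2/0.1 = 2
Step 4: 50 μL brought to 5000 μL → factor 5000/50 = 100
Dilution factor to tube #2 = 40; to tube #4 = 8000
[tube #2]/[tube #4] = (factor to tube #4)/(factor to tube #2) = 8000/40 = 200

200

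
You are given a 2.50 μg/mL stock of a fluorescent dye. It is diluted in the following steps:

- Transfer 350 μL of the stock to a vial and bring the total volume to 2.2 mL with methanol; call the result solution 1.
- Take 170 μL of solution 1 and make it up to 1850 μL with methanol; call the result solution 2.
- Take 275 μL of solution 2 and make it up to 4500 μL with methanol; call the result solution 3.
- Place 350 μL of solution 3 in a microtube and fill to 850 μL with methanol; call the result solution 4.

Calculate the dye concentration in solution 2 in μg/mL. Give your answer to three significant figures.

0.0365 μg/mL

Step 1: 350 μL brought to 2.2 mL → factor 2200/350 = 6.2857
Step 2: 170 μL brought to 1850 μL → factor 1850/170 = 10.882
Dilution factor through solution 2 = 6.2857 × 10.882 = 68.403
[solution 2] = 2.50 μg/mL / 68.403 = 0.0365 μg/mL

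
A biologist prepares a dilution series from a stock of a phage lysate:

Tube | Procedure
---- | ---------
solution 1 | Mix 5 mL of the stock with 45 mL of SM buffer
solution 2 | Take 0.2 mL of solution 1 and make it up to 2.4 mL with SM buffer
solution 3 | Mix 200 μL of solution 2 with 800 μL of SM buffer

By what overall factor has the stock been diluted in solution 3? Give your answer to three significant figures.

600

Step 1: 5 mL + 45 mL = 50 mL total → factor 50/5 = 10
Step 2: 0.2 mL brought to 2.4 mL → factor 2.4/0.2 = 12
Step 3: 200 μL + 800 μL = 1000 μL total → factor 1000/200 = 5
Overall dilution factor = 10 × 12 × 5 = 600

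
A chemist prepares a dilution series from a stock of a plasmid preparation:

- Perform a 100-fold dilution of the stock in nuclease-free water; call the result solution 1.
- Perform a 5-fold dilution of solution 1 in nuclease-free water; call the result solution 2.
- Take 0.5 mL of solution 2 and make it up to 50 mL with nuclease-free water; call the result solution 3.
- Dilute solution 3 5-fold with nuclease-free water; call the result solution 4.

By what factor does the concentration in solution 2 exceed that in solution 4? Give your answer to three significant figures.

500

Step 1: 100-fold → factor 100
Step 2: 5-fold → factor 5
Step 3: 0.5 mL brought to 50 mL → factor 50/0.5 = 100
Step 4: 5-fold → factor 5
Dilution factor to solution 2 = 500; to solution 4 = 2.5 × 10^5
[solution 2]/[solution 4] = (factor to solution 4)/(factor to solution 2) = 2.5 × 10^5/500 = 500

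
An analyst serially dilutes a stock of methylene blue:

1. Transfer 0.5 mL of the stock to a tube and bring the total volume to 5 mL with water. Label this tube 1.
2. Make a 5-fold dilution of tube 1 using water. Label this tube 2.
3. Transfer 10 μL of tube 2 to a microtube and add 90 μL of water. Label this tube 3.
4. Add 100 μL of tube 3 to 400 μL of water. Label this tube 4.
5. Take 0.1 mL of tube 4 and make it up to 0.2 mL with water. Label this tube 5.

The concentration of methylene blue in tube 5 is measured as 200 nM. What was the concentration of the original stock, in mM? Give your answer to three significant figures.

Step 1: 0.5 mL brought to 5 mL → factor 5/0.5 = 10
Step 2: 5-fold → factor 5
Step 3: 10 μL + 90 μL = 100 μL total → factor 100/10 = 10
Step 4: 100 μL + 400 μL = 500 μL total → factor 500/100 = 5
Step 5: 0.1 mL brought to 0.2 mL → factor 0.2/0.1 = 2
Overall dilution factor = 10 × 5 × 10 × 5 × 2 = 5000
Stock = 200 nM × 5000 = 1.000 × 10^6 nM = 1.00 mM

1.00 mM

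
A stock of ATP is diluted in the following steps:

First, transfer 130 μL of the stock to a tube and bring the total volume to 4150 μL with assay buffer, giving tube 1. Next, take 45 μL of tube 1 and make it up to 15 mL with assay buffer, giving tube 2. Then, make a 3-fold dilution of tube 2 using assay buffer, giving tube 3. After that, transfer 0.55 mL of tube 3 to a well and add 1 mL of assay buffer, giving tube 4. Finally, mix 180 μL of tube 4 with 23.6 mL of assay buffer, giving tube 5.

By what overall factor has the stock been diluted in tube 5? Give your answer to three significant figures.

Step 1: 130 μL brought to 4150 μL → factor 4150/130 = 31.923
Step 2: 45 μL brought to 15 mL → factor 15000/45 = 333.33
Step 3: 3-fold → factor 3
Step 4: 0.55 mL + 1 mL = 1.55 mL total → factor 1.55/0.55 = 2.8182
Step 5: 180 μL + 23.6 mL = 23780 μL total → factor 23780/180 = 132.11
Overall dilution factor = 31.923 × 333.33 × 3 × 2.8182 × 132.11 = 1.1885 × 10^7

1.19 × 10^7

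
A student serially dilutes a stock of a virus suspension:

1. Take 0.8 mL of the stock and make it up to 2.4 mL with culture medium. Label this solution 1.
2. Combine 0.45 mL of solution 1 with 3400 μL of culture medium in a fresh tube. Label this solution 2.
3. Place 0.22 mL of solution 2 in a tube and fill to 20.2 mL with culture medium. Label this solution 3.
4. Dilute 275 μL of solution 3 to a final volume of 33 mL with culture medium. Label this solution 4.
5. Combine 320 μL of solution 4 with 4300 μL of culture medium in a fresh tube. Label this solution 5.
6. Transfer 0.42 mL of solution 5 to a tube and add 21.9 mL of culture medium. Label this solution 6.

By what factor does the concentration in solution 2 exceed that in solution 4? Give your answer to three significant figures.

1.10 × 10^4

Step 1: 0.8 mL brought to 2.4 mL → factor 2.4/0.8 = 3
Step 2: 0.45 mL + 3400 μL = 3.85 mL total → factor 3.85/0.45 = 8.5556
Step 3: 0.22 mL brought to 20.2 mL → factor 20.2/0.22 = 91.818
Step 4: 275 μL brought to 33 mL → factor 33000/275 = 120
Dilution factor to solution 2 = 25.667; to solution 4 = 2.828 × 10^5
[solution 2]/[solution 4] = (factor to solution 4)/(factor to solution 2) = 2.828 × 10^5/25.667 = 1.10 × 10^4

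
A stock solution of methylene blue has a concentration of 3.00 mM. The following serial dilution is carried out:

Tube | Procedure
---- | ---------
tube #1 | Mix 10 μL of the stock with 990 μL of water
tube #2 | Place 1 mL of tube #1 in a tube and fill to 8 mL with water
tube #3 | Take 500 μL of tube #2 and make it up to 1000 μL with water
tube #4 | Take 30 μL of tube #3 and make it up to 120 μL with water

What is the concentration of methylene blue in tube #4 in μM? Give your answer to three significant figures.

0.469 μM

Step 1: 10 μL + 990 μL = 1000 μL total → factor 1000/10 = 100
Step 2: 1 mL brought to 8 mL → factor 8/1 = 8
Step 3: 500 μL brought to 1000 μL → factor 1000/500 = 2
Step 4: 30 μL brought to 120 μL → factor 120/30 = 4
Overall dilution factor = 100 × 8 × 2 × 4 = 6400
Final = 3.00 mM / 6400 = 0.0004687 mM = 0.469 μM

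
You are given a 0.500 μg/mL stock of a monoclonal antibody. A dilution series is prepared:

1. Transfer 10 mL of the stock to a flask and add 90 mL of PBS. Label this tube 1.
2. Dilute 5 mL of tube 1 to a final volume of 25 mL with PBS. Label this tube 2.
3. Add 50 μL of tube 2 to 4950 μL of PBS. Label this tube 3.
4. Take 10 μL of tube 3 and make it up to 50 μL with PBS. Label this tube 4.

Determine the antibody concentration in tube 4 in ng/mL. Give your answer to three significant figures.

0.0200 ng/mL

Step 1: 10 mL + 90 mL = 100 mL total → factor 100/10 = 10
Step 2: 5 mL brought to 25 mL → factor 25/5 = 5
Step 3: 50 μL + 4950 μL = 5000 μL total → factor 5000/50 = 100
Step 4: 10 μL brought to 50 μL → factor 50/10 = 5
Overall dilution factor = 10 × 5 × 100 × 5 = 25000
Final = 0.500 μg/mL / 25000 = 2.000 × 10^-5 μg/mL = 0.0200 ng/mL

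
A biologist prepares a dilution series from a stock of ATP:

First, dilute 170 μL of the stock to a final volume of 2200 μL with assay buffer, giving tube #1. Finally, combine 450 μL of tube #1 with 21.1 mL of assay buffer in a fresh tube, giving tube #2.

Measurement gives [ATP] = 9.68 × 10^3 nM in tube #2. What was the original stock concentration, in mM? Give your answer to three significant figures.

6.00 mM

Step 1: 170 μL brought to 2200 μL → factor 2200/170 = 12.941
Step 2: 450 μL + 21.1 mL = 21550 μL total → factor 21550/450 = 47.889
Overall dilution factor = 12.941 × 47.889 = 619.74
Stock = 9.68 × 10^3 nM × 619.74 = 5.999 × 10^6 nM = 6.00 mM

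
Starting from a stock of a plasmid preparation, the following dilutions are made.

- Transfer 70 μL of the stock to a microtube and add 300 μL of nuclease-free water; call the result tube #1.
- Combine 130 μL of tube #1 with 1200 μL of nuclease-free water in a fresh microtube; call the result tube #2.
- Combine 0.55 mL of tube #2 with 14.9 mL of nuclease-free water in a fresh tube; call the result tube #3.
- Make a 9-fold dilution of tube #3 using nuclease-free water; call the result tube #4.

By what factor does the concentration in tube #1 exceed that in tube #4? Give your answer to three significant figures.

2.59 × 10^3

Step 1: 70 μL + 300 μL = 370 μL total → factor 370/70 = 5.2857
Step 2: 130 μL + 1200 μL = 1330 μL total → factor 1330/130 = 10.231
Step 3: 0.55 mL + 14.9 mL = 15.45 mL total → factor 15.45/0.55 = 28.091
Step 4: 9-fold → factor 9
Dilution factor to tube #1 = 5.2857; to tube #4 = 13672
[tube #1]/[tube #4] = (factor to tube #4)/(factor to tube #1) = 13672/5.2857 = 2.59 × 10^3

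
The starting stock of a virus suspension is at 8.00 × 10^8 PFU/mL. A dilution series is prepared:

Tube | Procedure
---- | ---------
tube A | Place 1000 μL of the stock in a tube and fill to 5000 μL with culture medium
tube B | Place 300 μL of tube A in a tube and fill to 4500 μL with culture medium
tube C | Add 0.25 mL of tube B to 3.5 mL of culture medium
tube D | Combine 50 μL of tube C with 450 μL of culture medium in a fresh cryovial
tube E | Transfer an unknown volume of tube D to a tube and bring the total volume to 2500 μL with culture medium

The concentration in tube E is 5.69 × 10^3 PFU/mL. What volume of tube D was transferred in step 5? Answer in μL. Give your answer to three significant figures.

200 μL

Step 1: 1000 μL brought to 5000 μL → factor 5000/1000 = 5
Step 2: 300 μL brought to 4500 μL → factor 4500/300 = 15
Step 3: 0.25 mL + 3.5 mL = 3.75 mL total → factor 3.75/0.25 = 15
Step 4: 50 μL + 450 μL = 500 μL total → factor 500/50 = 10
Step 5: v brought to 2500 μL → factor = 2500 μL/v
Product of known-step factors = 11250
Overall factor = 8.00 × 10^8 PFU/mL / (5.69 × 10^3 PFU/mL) = 1.406 × 10^5
Step-5 factor = 1.406 × 10^5 / 11250 = 12.498
v = 2500 μL / 12.498 = 200 μL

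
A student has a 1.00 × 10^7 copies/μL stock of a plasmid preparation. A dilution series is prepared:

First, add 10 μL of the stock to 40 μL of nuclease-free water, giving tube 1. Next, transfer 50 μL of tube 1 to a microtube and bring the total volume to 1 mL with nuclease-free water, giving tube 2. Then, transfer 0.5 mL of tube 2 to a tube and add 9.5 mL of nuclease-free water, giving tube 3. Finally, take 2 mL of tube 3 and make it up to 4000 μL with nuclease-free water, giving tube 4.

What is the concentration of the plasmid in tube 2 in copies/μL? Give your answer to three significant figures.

Step 1: 10 μL + 40 μL = 50 μL total → factor 50/10 = 5
Step 2: 50 μL brought to 1 mL → factor 1000/50 = 20
Dilution factor through tube 2 = 5 × 20 = 100
[tube 2] = 1.00 × 10^7 copies/μL / 100 = 1.00 × 10^5 copies/μL

1.00 × 10^5 copies/μL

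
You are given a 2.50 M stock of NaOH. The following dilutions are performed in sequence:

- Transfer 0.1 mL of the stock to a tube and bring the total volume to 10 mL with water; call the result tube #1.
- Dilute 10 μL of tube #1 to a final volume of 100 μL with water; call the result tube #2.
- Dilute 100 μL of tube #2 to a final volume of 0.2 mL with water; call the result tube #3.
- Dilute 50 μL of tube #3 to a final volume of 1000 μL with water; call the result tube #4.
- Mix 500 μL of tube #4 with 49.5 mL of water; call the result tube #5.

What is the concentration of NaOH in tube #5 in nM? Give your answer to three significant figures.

Step 1: 0.1 mL brought to 10 mL → factor 10/0.1 = 100
Step 2: 10 μL brought to 100 μL → factor 100/10 = 10
Step 3: 100 μL brought to 0.2 mL → factor 200/100 = 2
Step 4: 50 μL brought to 1000 μL → factor 1000/50 = 20
Step 5: 500 μL + 49.5 mL = 50000 μL total → factor 50000/500 = 100
Overall dilution factor = 100 × 10 × 2 × 20 × 100 = 4 × 10^6
Final = 2.50 M / 4 × 10^6 = 6.250 × 10^-7 M = 625 nM

625 nM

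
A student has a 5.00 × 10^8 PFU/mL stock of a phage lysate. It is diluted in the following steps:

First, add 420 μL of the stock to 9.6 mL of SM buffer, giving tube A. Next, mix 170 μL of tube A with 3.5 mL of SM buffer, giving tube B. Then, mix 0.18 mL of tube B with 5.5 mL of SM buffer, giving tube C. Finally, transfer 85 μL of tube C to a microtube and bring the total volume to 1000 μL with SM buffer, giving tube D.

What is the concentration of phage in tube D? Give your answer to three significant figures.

2.62 × 10^3 PFU/mL

Step 1: 420 μL + 9.6 mL = 10020 μL total → factor 10020/420 = 23.857
Step 2: 170 μL + 3.5 mL = 3670 μL total → factor 3670/170 = 21.588
Step 3: 0.18 mL + 5.5 mL = 5.68 mL total → factor 5.68/0.18 = 31.556
Step 4: 85 μL brought to 1000 μL → factor 1000/85 = 11.765
Overall dilution factor = 23.857 × 21.588 × 31.556 × 11.765 = 1.912 × 10^5
Final = 5.00 × 10^8 PFU/mL / 1.912 × 10^5 = 2.62 × 10^3 PFU/mL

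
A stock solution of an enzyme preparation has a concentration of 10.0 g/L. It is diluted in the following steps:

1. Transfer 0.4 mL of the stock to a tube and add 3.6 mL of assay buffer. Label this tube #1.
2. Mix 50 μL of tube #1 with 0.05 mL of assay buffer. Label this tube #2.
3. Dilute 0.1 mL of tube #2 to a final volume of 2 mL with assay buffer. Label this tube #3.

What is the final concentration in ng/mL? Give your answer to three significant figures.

Step 1: 0.4 mL + 3.6 mL = 4 mL total → factor 4/0.4 = 10
Step 2: 50 μL + 0.05 mL = 100 μL total → factor 100/50 = 2
Step 3: 0.1 mL brought to 2 mL → factor 2/0.1 = 20
Overall dilution factor = 10 × 2 × 20 = 400
Final = 10.0 g/L / 400 = 0.02500 g/L = 2.50 × 10^4 ng/mL

2.50 × 10^4 ng/mL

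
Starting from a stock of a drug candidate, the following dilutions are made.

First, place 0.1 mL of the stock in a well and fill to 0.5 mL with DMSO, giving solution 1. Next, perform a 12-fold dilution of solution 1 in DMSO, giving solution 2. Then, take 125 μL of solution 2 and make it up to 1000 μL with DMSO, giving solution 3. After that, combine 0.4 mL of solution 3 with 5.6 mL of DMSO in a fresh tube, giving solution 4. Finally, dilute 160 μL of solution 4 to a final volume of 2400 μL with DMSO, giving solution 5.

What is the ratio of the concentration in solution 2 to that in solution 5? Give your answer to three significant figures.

Step 1: 0.1 mL brought to 0.5 mL → factor 0.5/0.1 = 5
Step 2: 12-fold → factor 12
Step 3: 125 μL brought to 1000 μL → factor 1000/125 = 8
Step 4: 0.4 mL + 5.6 mL = 6 mL total → factor 6/0.4 = 15
Step 5: 160 μL brought to 2400 μL → factor 2400/160 = 15
Dilution factor to solution 2 = 60; to solution 5 = 1.08 × 10^5
[solution 2]/[solution 5] = (factor to solution 5)/(factor to solution 2) = 1.08 × 10^5/60 = 1.80 × 10^3

1.80 × 10^3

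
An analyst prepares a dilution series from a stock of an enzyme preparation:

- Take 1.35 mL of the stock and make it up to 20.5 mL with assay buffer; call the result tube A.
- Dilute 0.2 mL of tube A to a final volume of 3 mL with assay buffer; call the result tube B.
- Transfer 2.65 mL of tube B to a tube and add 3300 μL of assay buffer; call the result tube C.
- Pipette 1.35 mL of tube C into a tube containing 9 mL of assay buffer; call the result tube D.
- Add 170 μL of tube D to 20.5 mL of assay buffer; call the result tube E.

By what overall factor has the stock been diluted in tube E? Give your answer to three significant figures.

Step 1: 1.35 mL brought to 20.5 mL → factor 20.5/1.35 = 15.185
Step 2: 0.2 mL brought to 3 mL → factor 3/0.2 = 15
Step 3: 2.65 mL + 3300 μL = 5.95 mL total → factor 5.95/2.65 = 2.2453
Step 4: 1.35 mL + 9 mL = 10.35 mL total → factor 10.35/1.35 = 7.6667
Step 5: 170 μL + 20.5 mL = 20670 μL total → factor 20670/170 = 121.59
Overall dilution factor = 15.185 × 15 × 2.2453 × 7.6667 × 121.59 = 4.7674 × 10^5

4.77 × 10^5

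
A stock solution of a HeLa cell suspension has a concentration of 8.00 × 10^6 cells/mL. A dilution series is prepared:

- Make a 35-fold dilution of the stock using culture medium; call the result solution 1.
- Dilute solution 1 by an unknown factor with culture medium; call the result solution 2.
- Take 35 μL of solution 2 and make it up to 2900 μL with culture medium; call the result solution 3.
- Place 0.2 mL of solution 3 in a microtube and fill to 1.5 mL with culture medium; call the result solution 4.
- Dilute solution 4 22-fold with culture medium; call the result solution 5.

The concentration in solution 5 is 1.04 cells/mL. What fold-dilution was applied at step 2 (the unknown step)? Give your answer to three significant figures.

16.1-fold

Step 1: 35-fold → factor 35
Step 2: unknown factor x
Step 3: 35 μL brought to 2900 μL → factor 2900/35 = 82.857
Step 4: 0.2 mL brought to 1.5 mL → factor 1.5/0.2 = 7.5
Step 5: 22-fold → factor 22
Product of known-step factors = 4.785 × 10^5
Overall factor = 8.00 × 10^6 cells/mL / (1.04 cells/mL) = 7.6923 × 10^6
x = 7.6923 × 10^6 / 4.785 × 10^5 = 16.1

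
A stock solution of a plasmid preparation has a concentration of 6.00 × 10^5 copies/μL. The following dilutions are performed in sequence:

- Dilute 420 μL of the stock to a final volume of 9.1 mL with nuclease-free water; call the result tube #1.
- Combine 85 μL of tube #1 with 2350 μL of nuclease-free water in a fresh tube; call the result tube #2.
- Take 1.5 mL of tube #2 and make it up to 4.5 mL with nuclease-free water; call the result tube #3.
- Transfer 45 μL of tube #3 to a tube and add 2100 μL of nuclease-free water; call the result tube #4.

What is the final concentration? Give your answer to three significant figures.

6.76 copies/μL

Step 1: 420 μL brought to 9.1 mL → factor 9100/420 = 21.667
Step 2: 85 μL + 2350 μL = 2435 μL total → factor 2435/85 = 28.647
Step 3: 1.5 mL brought to 4.5 mL → factor 4.5/1.5 = 3
Step 4: 45 μL + 2100 μL = 2145 μL total → factor 2145/45 = 47.667
Overall dilution factor = 21.667 × 28.647 × 3 × 47.667 = 88758
Final = 6.00 × 10^5 copies/μL / 88758 = 6.76 copies/μL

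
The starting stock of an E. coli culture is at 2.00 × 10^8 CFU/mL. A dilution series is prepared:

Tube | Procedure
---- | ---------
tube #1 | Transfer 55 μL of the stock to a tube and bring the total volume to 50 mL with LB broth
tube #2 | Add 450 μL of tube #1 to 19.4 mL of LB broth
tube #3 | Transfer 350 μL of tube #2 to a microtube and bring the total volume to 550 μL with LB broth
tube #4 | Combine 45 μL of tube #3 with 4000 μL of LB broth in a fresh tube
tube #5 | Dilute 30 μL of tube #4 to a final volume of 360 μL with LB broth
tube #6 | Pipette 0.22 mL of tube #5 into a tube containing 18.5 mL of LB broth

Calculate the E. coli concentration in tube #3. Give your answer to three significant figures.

Step 1: 55 μL brought to 50 mL → factor 50000/55 = 909.09
Step 2: 450 μL + 19.4 mL = 19850 μL total → factor 19850/450 = 44.111
Step 3: 350 μL brought to 550 μL → factor 550/350 = 1.5714
Dilution factor through tube #3 = 909.09 × 44.111 × 1.5714 = 63016
[tube #3] = 2.00 × 10^8 CFU/mL / 63016 = 3.17 × 10^3 CFU/mL

3.17 × 10^3 CFU/mL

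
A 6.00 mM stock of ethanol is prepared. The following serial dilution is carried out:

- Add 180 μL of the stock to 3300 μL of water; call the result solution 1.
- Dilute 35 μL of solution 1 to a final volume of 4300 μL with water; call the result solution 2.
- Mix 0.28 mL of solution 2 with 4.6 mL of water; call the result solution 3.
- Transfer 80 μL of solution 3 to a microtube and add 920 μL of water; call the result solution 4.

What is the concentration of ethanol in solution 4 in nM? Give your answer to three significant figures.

Step 1: 180 μL + 3300 μL = 3480 μL total → factor 3480/180 = 19.333
Step 2: 35 μL brought to 4300 μL → factor 4300/35 = 122.86
Step 3: 0.28 mL + 4.6 mL = 4.88 mL total → factor 4.88/0.28 = 17.429
Step 4: 80 μL + 920 μL = 1000 μL total → factor 1000/80 = 12.5
Overall dilution factor = 19.333 × 122.86 × 17.429 × 12.5 = 5.1746 × 10^5
Final = 6.00 mM / 5.1746 × 10^5 = 1.160 × 10^-5 mM = 11.6 nM

11.6 nM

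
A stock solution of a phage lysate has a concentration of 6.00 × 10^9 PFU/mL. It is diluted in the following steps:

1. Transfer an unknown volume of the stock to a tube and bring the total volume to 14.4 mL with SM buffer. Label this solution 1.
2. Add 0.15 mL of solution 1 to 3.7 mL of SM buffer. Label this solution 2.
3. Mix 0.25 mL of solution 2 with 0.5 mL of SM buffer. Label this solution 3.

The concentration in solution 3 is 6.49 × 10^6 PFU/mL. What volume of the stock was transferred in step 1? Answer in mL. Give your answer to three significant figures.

1.20 mL

Step 1: v brought to 14.4 mL → factor = 14.4 mL/v
Step 2: 0.15 mL + 3.7 mL = 3.85 mL total → factor 3.85/0.15 = 25.667
Step 3: 0.25 mL + 0.5 mL = 0.75 mL total → factor 0.75/0.25 = 3
Product of known-step factors = 77
Overall factor = 6.00 × 10^9 PFU/mL / (6.49 × 10^6 PFU/mL) = 924.5
Step-1 factor = 924.5 / 77 = 12.006
v = 14.4 mL / 12.006 = 1.20 mL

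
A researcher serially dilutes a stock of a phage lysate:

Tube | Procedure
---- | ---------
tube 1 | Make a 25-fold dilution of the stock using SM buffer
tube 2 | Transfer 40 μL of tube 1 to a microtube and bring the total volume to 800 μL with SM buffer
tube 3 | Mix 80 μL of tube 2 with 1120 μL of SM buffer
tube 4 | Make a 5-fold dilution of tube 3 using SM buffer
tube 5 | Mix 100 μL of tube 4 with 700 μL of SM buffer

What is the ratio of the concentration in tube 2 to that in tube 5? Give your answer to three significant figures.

Step 1: 25-fold → factor 25
Step 2: 40 μL brought to 800 μL → factor 800/40 = 20
Step 3: 80 μL + 1120 μL = 1200 μL total → factor 1200/80 = 15
Step 4: 5-fold → factor 5
Step 5: 100 μL + 700 μL = 800 μL total → factor 800/100 = 8
Dilution factor to tube 2 = 500; to tube 5 = 3 × 10^5
[tube 2]/[tube 5] = (factor to tube 5)/(factor to tube 2) = 3 × 10^5/500 = 600

600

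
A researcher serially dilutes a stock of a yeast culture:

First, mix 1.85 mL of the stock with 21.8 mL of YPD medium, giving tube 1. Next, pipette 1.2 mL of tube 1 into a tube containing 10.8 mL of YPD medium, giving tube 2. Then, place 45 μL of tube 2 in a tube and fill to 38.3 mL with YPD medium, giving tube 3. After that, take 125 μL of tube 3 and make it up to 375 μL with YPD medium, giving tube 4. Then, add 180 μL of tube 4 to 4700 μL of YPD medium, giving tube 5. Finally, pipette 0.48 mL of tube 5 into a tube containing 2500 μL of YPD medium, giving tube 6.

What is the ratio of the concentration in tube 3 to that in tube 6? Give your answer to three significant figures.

Step 1: 1.85 mL + 21.8 mL = 23.65 mL total → factor 23.65/1.85 = 12.784
Step 2: 1.2 mL + 10.8 mL = 12 mL total → factor 12/1.2 = 10
Step 3: 45 μL brought to 38.3 mL → factor 38300/45 = 851.11
Step 4: 125 μL brought to 375 μL → factor 375/125 = 3
Step 5: 180 μL + 4700 μL = 4880 μL total → factor 4880/180 = 27.111
Step 6: 0.48 mL + 2500 μL = 2.98 mL total → factor 2.98/0.48 = 6.2083
Dilution factor to tube 3 = 1.088 × 10^5; to tube 6 = 5.494 × 10^7
[tube 3]/[tube 6] = (factor to tube 6)/(factor to tube 3) = 5.494 × 10^7/1.088 × 10^5 = 505

505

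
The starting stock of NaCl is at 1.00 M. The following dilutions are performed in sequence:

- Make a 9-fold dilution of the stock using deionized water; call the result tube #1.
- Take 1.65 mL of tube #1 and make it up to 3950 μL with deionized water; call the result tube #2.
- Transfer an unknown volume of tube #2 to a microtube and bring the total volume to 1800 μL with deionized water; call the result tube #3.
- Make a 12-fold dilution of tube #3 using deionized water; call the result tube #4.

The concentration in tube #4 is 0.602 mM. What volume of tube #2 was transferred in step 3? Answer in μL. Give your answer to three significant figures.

280 μL

Step 1: 9-fold → factor 9
Step 2: 1.65 mL brought to 3950 μL → factor 3.95/1.65 = 2.3939
Step 3: v brought to 1800 μL → factor = 1800 μL/v
Step 4: 12-fold → factor 12
Product of known-step factors = 258.55
Overall factor = 1.00 M / (0.602 mM) = 1661.1
Step-3 factor = 1661.1 / 258.55 = 6.4249
v = 1800 μL / 6.4249 = 280 μL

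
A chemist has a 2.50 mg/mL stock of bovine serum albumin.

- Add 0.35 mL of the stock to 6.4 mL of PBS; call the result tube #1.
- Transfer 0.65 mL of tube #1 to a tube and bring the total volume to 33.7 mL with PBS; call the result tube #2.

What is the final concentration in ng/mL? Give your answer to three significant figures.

2.50 × 10^3 ng/mL

Step 1: 0.35 mL + 6.4 mL = 6.75 mL total → factor 6.75/0.35 = 19.286
Step 2: 0.65 mL brought to 33.7 mL → factor 33.7/0.65 = 51.846
Overall dilution factor = 19.286 × 51.846 = 999.89
Final = 2.50 mg/mL / 999.89 = 0.002500 mg/mL = 2.50 × 10^3 ng/mL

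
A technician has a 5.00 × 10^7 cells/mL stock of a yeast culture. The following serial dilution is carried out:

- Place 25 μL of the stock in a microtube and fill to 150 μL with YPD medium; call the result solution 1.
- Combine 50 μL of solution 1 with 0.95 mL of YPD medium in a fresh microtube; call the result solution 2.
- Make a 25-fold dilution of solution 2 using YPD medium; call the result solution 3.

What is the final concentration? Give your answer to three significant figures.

1.67 × 10^4 cells/mL

Step 1: 25 μL brought to 150 μL → factor 150/25 = 6
Step 2: 50 μL + 0.95 mL = 1000 μL total → factor 1000/50 = 20
Step 3: 25-fold → factor 25
Overall dilution factor = 6 × 20 × 25 = 3000
Final = 5.00 × 10^7 cells/mL / 3000 = 1.67 × 10^4 cells/mL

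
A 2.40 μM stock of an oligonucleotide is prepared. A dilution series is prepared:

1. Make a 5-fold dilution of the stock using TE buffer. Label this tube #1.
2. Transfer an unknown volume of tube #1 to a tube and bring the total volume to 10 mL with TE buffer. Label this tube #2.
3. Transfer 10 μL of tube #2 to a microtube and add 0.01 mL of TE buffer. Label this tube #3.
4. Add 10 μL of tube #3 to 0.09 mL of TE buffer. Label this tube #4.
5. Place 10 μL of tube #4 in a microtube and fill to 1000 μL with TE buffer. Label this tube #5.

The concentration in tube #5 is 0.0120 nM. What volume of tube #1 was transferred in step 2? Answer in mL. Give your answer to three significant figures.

0.500 mL

Step 1: 5-fold → factor 5
Step 2: v brought to 10 mL → factor = 10 mL/v
Step 3: 10 μL + 0.01 mL = 20 μL total → factor 20/10 = 2
Step 4: 10 μL + 0.09 mL = 100 μL total → factor 100/10 = 10
Step 5: 10 μL brought to 1000 μL → factor 1000/10 = 100
Product of known-step factors = 10000
Overall factor = 2.40 μM / (0.0120 nM) = 2 × 10^5
Step-2 factor = 2 × 10^5 / 10000 = 20
v = 10 mL / 20 = 0.500 mL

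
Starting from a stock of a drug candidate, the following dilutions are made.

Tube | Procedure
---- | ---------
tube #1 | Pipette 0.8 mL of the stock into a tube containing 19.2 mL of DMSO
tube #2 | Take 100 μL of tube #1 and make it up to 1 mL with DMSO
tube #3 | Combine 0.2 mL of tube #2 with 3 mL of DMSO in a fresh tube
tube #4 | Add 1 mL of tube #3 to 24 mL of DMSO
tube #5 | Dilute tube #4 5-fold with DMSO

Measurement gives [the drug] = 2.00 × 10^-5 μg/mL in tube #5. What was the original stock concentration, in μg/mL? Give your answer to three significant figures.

Step 1: 0.8 mL + 19.2 mL = 20 mL total → factor 20/0.8 = 25
Step 2: 100 μL brought to 1 mL → factor 1000/100 = 10
Step 3: 0.2 mL + 3 mL = 3.2 mL total → factor 3.2/0.2 = 16
Step 4: 1 mL + 24 mL = 25 mL total → factor 25/1 = 25
Step 5: 5-fold → factor 5
Overall dilution factor = 25 × 10 × 16 × 25 × 5 = 5 × 10^5
Stock = 2.00 × 10^-5 μg/mL × 5 × 10^5 = 10.0 μg/mL

10.0 μg/mL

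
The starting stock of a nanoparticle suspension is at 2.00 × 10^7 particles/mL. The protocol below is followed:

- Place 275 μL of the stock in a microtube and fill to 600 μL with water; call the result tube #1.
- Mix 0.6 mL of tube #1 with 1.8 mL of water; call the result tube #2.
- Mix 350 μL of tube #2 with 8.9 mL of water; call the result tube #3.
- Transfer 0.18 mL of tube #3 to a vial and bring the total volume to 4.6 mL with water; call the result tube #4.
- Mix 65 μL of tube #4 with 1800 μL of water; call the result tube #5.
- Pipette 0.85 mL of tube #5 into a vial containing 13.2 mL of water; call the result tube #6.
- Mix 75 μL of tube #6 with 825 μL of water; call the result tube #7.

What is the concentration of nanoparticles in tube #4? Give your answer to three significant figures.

Step 1: 275 μL brought to 600 μL → factor 600/275 = 2.1818
Step 2: 0.6 mL + 1.8 mL = 2.4 mL total → factor 2.4/0.6 = 4
Step 3: 350 μL + 8.9 mL = 9250 μL total → factor 9250/350 = 26.429
Step 4: 0.18 mL brought to 4.6 mL → factor 4.6/0.18 = 25.556
Dilution factor through tube #4 = 2.1818 × 4 × 26.429 × 25.556 = 5894.4
[tube #4] = 2.00 × 10^7 particles/mL / 5894.4 = 3.39 × 10^3 particles/mL

3.39 × 10^3 particles/mL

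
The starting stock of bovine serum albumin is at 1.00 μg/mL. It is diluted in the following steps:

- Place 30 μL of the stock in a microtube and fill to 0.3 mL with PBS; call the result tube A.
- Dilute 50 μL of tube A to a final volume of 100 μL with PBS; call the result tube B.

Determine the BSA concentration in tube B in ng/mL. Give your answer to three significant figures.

50.0 ng/mL

Step 1: 30 μL brought to 0.3 mL → factor 300/30 = 10
Step 2: 50 μL brought to 100 μL → factor 100/50 = 2
Overall dilution factor = 10 × 2 = 20
Final = 1.00 μg/mL / 20 = 0.05000 μg/mL = 50.0 ng/mL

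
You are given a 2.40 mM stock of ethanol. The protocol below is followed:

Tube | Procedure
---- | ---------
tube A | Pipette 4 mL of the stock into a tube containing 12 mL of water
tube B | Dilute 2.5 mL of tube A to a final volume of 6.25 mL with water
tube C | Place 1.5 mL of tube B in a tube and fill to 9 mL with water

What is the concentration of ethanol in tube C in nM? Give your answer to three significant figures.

Step 1: 4 mL + 12 mL = 16 mL total → factor 16/4 = 4
Step 2: 2.5 mL brought to 6.25 mL → factor 6.25/2.5 = 2.5
Step 3: 1.5 mL brought to 9 mL → factor 9/1.5 = 6
Overall dilution factor = 4 × 2.5 × 6 = 60
Final = 2.40 mM / 60 = 0.04000 mM = 4.00 × 10^4 nM

4.00 × 10^4 nM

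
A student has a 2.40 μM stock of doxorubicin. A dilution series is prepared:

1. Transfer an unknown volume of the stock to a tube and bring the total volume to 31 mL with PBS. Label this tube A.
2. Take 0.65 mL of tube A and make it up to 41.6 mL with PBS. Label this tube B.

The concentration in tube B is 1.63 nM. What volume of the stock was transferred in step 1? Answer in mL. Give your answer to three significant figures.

1.35 mL

Step 1: v brought to 31 mL → factor = 31 mL/v
Step 2: 0.65 mL brought to 41.6 mL → factor 41.6/0.65 = 64
Product of known-step factors = 64
Overall factor = 2.40 μM / (1.63 nM) = 1472.4
Step-1 factor = 1472.4 / 64 = 23.006
v = 31 mL / 23.006 = 1.35 mL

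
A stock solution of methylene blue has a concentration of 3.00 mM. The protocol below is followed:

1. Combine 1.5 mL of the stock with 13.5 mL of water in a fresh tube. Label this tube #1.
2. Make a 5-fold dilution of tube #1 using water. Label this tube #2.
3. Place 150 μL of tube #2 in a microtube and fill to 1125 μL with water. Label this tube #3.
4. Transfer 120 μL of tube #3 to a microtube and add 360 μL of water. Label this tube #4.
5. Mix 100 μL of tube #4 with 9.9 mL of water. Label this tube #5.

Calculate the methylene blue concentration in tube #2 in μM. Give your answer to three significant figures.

Step 1: 1.5 mL + 13.5 mL = 15 mL total → factor 15/1.5 = 10
Step 2: 5-fold → factor 5
Dilution factor through tube #2 = 10 × 5 = 50
[tube #2] = 3.00 mM / 50 = 0.06000 mM = 60.0 μM

60.0 μM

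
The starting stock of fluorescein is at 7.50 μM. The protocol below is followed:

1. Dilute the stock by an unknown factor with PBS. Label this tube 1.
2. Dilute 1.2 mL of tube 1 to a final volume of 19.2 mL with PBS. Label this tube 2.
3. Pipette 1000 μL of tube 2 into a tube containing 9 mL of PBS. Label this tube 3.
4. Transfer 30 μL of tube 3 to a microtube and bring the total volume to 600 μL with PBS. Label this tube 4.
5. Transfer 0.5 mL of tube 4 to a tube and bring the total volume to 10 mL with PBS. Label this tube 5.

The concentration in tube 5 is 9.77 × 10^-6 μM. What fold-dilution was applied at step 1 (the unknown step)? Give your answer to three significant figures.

Step 1: unknown factor x
Step 2: 1.2 mL brought to 19.2 mL → factor 19.2/1.2 = 16
Step 3: 1000 μL + 9 mL = 10000 μL total → factor 10000/1000 = 10
Step 4: 30 μL brought to 600 μL → factor 600/30 = 20
Step 5: 0.5 mL brought to 10 mL → factor 10/0.5 = 20
Product of known-step factors = 64000
Overall factor = 7.50 μM / (9.77 × 10^-6 μM) = 7.6766 × 10^5
x = 7.6766 × 10^5 / 64000 = 12.0

12.0-fold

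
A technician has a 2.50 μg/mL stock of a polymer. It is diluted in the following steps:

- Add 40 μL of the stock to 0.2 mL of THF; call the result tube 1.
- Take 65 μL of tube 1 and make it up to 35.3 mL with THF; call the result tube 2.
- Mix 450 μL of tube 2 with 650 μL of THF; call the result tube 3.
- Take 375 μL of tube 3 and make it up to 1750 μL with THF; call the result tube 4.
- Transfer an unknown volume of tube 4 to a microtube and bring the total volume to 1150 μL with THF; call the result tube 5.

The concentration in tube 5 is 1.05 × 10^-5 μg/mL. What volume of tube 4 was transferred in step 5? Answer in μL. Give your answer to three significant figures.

Step 1: 40 μL + 0.2 mL = 240 μL total → factor 240/40 = 6
Step 2: 65 μL brought to 35.3 mL → factor 35300/65 = 543.08
Step 3: 450 μL + 650 μL = 1100 μL total → factor 1100/450 = 2.4444
Step 4: 375 μL brought to 1750 μL → factor 1750/375 = 4.6667
Step 5: v brought to 1150 μL → factor = 1150 μL/v
Product of known-step factors = 37171
Overall factor = 2.50 μg/mL / (1.05 × 10^-5 μg/mL) = 2.381 × 10^5
Step-5 factor = 2.381 × 10^5 / 37171 = 6.4055
v = 1150 μL / 6.4055 = 180 μL

180 μL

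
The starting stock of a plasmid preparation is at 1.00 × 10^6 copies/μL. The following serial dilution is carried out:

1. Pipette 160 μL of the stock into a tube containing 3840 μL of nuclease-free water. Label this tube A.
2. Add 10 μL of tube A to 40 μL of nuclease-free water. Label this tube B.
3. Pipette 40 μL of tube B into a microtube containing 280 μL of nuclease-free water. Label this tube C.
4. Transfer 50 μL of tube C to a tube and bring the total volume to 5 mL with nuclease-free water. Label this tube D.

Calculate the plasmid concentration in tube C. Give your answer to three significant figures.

Step 1: 160 μL + 3840 μL = 4000 μL total → factor 4000/160 = 25
Step 2: 10 μL + 40 μL = 50 μL total → factor 50/10 = 5
Step 3: 40 μL + 280 μL = 320 μL total → factor 320/40 = 8
Dilution factor through tube C = 25 × 5 × 8 = 1000
[tube C] = 1.00 × 10^6 copies/μL / 1000 = 1.00 × 10^3 copies/μL

1.00 × 10^3 copies/μL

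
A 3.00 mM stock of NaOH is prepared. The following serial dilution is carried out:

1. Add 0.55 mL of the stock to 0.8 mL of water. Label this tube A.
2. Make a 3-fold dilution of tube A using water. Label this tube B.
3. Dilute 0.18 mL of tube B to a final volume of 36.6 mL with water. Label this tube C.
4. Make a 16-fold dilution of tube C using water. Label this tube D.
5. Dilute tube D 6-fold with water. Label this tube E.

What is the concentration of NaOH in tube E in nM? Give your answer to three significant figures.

20.9 nM

Step 1: 0.55 mL + 0.8 mL = 1.35 mL total → factor 1.35/0.55 = 2.4545
Step 2: 3-fold → factor 3
Step 3: 0.18 mL brought to 36.6 mL → factor 36.6/0.18 = 203.33
Step 4: 16-fold → factor 16
Step 5: 6-fold → factor 6
Overall dilution factor = 2.4545 × 3 × 203.33 × 16 × 6 = 1.4374 × 10^5
Final = 3.00 mM / 1.4374 × 10^5 = 2.087 × 10^-5 mM = 20.9 nM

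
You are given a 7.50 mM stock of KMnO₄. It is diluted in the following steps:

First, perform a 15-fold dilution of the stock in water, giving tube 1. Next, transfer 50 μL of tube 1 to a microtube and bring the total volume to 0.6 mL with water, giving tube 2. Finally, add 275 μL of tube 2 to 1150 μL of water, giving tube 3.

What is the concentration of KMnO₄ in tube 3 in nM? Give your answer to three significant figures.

8.04 × 10^3 nM

Step 1: 15-fold → factor 15
Step 2: 50 μL brought to 0.6 mL → factor 600/50 = 12
Step 3: 275 μL + 1150 μL = 1425 μL total → factor 1425/275 = 5.1818
Overall dilution factor = 15 × 12 × 5.1818 = 932.73
Final = 7.50 mM / 932.73 = 0.008041 mM = 8.04 × 10^3 nM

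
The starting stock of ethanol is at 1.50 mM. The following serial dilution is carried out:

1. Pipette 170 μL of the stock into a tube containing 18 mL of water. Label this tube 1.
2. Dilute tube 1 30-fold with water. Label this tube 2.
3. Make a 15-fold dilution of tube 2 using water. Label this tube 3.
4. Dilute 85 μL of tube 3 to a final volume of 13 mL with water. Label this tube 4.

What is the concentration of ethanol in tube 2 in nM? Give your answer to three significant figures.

Step 1: 170 μL + 18 mL = 18170 μL total → factor 18170/170 = 106.88
Step 2: 30-fold → factor 30
Dilution factor through tube 2 = 106.88 × 30 = 3206.5
[tube 2] = 1.50 mM / 3206.5 = 0.0004678 mM = 468 nM

468 nM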